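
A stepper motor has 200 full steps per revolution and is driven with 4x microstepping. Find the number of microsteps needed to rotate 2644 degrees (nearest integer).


step_size = 360/(200*4) = 360/800 = 0.450000 deg
n = 2644/(360/800) = 2644*800/360 = 5875.5556 -> 5876

5876 steps


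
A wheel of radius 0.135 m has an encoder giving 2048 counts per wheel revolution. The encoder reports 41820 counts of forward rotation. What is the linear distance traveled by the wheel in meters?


revs = 41820/2048 = 20.419922
d = revs * 2*pi*r = 20.419922 * 2*pi*0.135 = 17.3208

17.3208 m


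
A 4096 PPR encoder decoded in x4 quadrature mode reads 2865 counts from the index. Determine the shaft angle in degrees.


angle = counts * 360 / (PPR*4) = 2865 * 360 / 16384 = 62.9517

62.9517 degrees


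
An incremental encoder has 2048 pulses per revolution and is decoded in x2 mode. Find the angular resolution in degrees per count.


resolution = 360 / (PPR * 2) = 360 / 4096 = 0.0879

0.0879 degrees


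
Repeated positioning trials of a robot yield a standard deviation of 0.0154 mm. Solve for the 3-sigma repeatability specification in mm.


repeatability = 3*sigma = 3*0.0154 = 0.0462

0.0462 mm


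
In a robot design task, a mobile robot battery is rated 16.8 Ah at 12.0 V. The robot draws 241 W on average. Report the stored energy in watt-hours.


E = capacity * V = 16.8*12.0 = 201.6000

201.6000 Wh


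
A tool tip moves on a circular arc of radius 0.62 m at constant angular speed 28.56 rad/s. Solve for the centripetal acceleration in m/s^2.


a_c = omega^2 * r = 28.56^2 * 0.62 = 505.7176

505.7176 m/s^2


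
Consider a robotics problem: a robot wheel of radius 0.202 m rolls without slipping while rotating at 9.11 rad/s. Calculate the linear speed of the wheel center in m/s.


v = omega * r = 9.11 * 0.202 = 1.8402

1.8402 m/s


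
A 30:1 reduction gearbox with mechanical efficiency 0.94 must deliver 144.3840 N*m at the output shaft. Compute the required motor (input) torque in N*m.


tau_in = tau_out / (N * eta) = 144.3840 / (30 * 0.94) = 5.1200

5.1200 N*m


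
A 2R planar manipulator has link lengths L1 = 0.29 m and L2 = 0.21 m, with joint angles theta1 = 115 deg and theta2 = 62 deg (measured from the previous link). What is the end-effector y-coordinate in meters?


y = L1*sin(th1) + L2*sin(th1+th2) = 0.29*sin(115 deg) + 0.21*sin(177 deg) = 0.2738

0.2738 m


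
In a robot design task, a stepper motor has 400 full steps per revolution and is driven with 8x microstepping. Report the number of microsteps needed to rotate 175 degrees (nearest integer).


step_size = 360/(400*8) = 360/3200 = 0.112500 deg
n = 175/(360/3200) = 175*3200/360 = 1555.5556 -> 1556

1556 steps


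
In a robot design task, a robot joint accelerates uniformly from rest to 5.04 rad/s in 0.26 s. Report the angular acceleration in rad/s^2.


alpha = delta_omega / t = 5.04 / 0.26 = 19.3846

19.3846 rad/s^2


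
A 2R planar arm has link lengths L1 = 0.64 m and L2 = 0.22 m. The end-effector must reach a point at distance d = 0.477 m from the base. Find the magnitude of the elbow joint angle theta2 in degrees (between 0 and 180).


cos(th2) = (d^2 - L1^2 - L2^2)/(2*L1*L2) = (0.477^2 - 0.64^2 - 0.22^2)/(2*0.64*0.22) = -0.81843395
th2 = acos(-0.81843395) = 144.9283 deg

144.9283 degrees


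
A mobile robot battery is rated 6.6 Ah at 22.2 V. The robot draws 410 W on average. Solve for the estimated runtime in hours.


E = 6.6*22.2 = 146.5200 Wh
t = E/P = 146.5200/410 = 0.3574

0.3574 hours


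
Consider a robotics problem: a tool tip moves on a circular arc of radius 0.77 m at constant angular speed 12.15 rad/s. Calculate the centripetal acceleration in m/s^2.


a_c = omega^2 * r = 12.15^2 * 0.77 = 113.6693

113.6693 m/s^2


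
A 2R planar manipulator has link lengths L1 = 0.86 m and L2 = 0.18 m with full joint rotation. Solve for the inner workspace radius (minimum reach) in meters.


r_min = |L1 - L2| = |0.86 - 0.18| = 0.6800

0.6800 m


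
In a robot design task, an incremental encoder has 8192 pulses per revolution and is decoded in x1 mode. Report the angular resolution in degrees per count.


resolution = 360 / (PPR * 1) = 360 / 8192 = 0.0439

0.0439 degrees


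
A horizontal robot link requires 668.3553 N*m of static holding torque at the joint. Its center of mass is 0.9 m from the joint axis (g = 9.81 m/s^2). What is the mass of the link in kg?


m = tau / (g*L) = 668.3553 / (9.81 * 0.9) = 75.7000

75.7000 kg


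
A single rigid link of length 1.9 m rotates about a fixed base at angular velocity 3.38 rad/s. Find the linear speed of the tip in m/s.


v = L*omega = 1.9 * 3.38 = 6.4220

6.4220 m/s


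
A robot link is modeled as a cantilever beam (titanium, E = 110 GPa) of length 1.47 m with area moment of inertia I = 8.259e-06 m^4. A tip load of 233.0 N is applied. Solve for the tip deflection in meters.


delta = F*L^3/(3*E*I) = 233.0*1.47^3/(3*1.100e+11*8.259e-06)
      = 740.129859/2725470 = 2.7156e-04

2.7156e-04 m


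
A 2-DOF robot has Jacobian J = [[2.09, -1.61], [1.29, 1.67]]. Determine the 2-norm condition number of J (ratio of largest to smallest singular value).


JJ^T eigenvalues: trace(JJ^T) = 11.4132, det(JJ^T) = det(J)^2 = 30.99371584
s_max^2 = (11.4132 + sqrt(6.28627088))/2 = 6.96022184
s_min^2 = (11.4132 - sqrt(6.28627088))/2 = 4.45297816
kappa = s_max/s_min = sqrt(6.96022184/4.45297816) = 1.2502

1.2502


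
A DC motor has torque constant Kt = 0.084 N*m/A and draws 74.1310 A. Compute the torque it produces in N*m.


tau = Kt * I = 0.084*74.1310 = 6.2270

6.2270 N*m


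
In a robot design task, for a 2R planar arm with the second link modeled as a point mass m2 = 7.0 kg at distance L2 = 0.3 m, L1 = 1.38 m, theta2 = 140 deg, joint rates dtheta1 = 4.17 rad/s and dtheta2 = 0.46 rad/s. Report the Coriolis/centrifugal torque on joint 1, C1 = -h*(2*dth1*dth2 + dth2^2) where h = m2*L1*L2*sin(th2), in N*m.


h = m2*L1*L2*sin(th2) = 7.0*1.38*0.3*sin(140 deg) = 1.862798
C1 = -h*(2*4.17*0.46 + 0.46^2) = -1.862798*4.0480 = -7.5406

-7.5406 N*m


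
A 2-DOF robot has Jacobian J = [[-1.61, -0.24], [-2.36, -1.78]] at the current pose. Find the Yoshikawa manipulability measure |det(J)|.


det(J) = -1.61*-1.78 - (-0.24)*(-2.36) = 2.2994
|det(J)| = 2.2994

2.2994


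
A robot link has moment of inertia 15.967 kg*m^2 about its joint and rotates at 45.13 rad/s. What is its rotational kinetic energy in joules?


KE = (1/2)*I*omega^2 = 0.5*15.967*45.13^2 = 16260.1294

16260.1294 J


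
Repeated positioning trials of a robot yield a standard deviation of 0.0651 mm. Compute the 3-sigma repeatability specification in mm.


repeatability = 3*sigma = 3*0.0651 = 0.1953

0.1953 mm


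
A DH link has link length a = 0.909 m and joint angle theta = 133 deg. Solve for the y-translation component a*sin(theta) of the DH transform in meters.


a*sin(theta) = 0.909*sin(133 deg) = 0.6648

0.6648 m


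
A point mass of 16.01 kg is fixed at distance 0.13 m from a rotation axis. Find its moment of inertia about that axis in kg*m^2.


I = m*r^2 = 16.01*0.13^2 = 0.2706

0.2706 kg*m^2


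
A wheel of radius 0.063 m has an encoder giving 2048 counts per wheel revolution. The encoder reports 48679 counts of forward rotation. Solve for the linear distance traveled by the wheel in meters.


revs = 48679/2048 = 23.769043
d = revs * 2*pi*r = 23.769043 * 2*pi*0.063 = 9.4088

9.4088 m


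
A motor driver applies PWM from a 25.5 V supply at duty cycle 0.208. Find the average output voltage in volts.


V_avg = V_supply * D = 25.5*0.208 = 5.3040

5.3040 V


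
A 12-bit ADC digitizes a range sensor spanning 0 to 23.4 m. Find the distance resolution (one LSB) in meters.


res = range / 2^n = 23.4/2^12 = 23.4/4096 = 0.0057

0.0057 m


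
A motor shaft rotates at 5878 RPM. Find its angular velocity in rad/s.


omega = 5878 * 2*pi/60 = 615.5427

615.5427 rad/s


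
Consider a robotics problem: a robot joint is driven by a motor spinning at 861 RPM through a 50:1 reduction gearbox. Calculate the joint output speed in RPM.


omega_joint = omega_motor / N = 861 / 50 = 17.2200

17.2200 RPM


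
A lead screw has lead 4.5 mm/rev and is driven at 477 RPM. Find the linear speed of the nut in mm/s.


v = lead * (RPM/60) = 4.5*477/60 = 35.7750

35.7750 mm/s


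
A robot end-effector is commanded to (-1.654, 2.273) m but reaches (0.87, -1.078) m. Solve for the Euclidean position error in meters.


dx = 0.87 - (-1.654) = 2.5240, dy = -1.078 - (2.273) = -3.3510
err = sqrt(6.370576 + 11.229201) = 4.1952

4.1952 m


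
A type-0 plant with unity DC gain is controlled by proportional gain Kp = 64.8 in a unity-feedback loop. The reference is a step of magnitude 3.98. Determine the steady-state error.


e_ss = R/(1 + Kp) = 3.98/(1 + 64.8) = 3.98/65.8000 = 0.0605

0.0605


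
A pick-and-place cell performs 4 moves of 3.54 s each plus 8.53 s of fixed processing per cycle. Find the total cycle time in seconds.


T = 4*3.54 + 8.53 = 22.6900

22.6900 s


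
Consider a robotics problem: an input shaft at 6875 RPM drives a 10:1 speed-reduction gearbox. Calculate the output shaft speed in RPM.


omega_out = omega_in / N = 6875 / 10 = 687.5000

687.5000 RPM


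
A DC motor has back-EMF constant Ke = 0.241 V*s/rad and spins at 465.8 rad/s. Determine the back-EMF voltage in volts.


V_emf = Ke * omega = 0.241*465.8 = 112.2578

112.2578 V


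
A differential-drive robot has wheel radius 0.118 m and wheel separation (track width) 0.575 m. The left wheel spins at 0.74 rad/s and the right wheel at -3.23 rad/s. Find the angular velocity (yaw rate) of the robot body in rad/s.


omega = r*(wR - wL)/L = 0.118*(-3.23 - (0.74))/0.575 = -0.8147

-0.8147 rad/s


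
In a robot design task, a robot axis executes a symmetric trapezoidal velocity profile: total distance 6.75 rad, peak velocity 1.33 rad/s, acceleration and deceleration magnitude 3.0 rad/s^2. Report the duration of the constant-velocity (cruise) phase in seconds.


t_acc = v/a = 0.443333 s, d_acc = v^2/(2a) = 0.294817 rad each
d_cruise = 6.75 - 2*0.294817 = 6.160366 rad
t_cruise = d_cruise/v = 6.160366/1.33 = 4.6319

4.6319 s


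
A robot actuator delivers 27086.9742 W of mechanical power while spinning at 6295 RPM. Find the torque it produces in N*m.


omega = 6295 * 2*pi/60 = 659.210858 rad/s
tau = P / omega = 27086.9742 / 659.210858 = 41.0900

41.0900 N*m


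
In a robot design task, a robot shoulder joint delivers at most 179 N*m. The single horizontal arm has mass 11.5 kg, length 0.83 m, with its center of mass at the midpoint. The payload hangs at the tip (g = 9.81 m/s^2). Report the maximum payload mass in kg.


tau_arm = m_arm*g*(L/2) = 11.5*9.81*0.83/2 = 46.8182 N*m
tau_payload = tau_max - tau_arm = 179 - 46.8182 = 132.1818
m_payload = tau_payload / (g*L) = 132.1818 / (9.81*0.83) = 16.2340

16.2340 kg


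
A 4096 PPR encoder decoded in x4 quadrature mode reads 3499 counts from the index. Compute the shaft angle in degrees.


angle = counts * 360 / (PPR*4) = 3499 * 360 / 16384 = 76.8823

76.8823 degrees


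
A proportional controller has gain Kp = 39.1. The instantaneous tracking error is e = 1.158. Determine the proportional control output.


u_P = Kp * e = 39.1 * 1.158 = 45.2778

45.2778


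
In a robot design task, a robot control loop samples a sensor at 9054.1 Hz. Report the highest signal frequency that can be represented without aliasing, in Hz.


f_max = f_s/2 = 9054.1/2 = 4527.0500

4527.0500 Hz


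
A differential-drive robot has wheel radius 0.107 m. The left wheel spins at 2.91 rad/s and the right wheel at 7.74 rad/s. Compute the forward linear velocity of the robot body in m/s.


v = r*(wR + wL)/2 = 0.107*(7.74 + 2.91)/2 = 0.5698

0.5698 m/s


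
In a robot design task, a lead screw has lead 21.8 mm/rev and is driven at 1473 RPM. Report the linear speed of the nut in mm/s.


v = lead * (RPM/60) = 21.8*1473/60 = 535.1900

535.1900 mm/s


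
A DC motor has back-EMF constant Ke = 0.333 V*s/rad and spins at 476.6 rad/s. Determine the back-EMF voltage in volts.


V_emf = Ke * omega = 0.333*476.6 = 158.7078

158.7078 V


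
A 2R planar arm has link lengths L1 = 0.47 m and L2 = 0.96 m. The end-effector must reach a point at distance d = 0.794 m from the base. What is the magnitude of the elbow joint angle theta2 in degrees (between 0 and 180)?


cos(th2) = (d^2 - L1^2 - L2^2)/(2*L1*L2) = (0.794^2 - 0.47^2 - 0.96^2)/(2*0.47*0.96) = -0.56744681
th2 = acos(-0.56744681) = 124.5724 deg

124.5724 degrees


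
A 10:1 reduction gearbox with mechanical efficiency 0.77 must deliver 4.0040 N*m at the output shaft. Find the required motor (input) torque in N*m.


tau_in = tau_out / (N * eta) = 4.0040 / (10 * 0.77) = 0.5200

0.5200 N*m


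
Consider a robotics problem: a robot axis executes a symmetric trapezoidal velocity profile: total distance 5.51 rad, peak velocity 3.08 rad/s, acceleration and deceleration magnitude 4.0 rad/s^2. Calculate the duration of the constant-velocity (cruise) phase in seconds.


t_acc = v/a = 0.770000 s, d_acc = v^2/(2a) = 1.185800 rad each
d_cruise = 5.51 - 2*1.185800 = 3.138400 rad
t_cruise = d_cruise/v = 3.138400/3.08 = 1.0190

1.0190 s


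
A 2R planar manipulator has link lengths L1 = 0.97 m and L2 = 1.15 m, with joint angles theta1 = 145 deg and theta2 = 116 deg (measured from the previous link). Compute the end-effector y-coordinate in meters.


y = L1*sin(th1) + L2*sin(th1+th2) = 0.97*sin(145 deg) + 1.15*sin(261 deg) = -0.5795

-0.5795 m


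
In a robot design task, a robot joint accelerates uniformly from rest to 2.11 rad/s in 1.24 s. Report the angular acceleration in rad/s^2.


alpha = delta_omega / t = 2.11 / 1.24 = 1.7016

1.7016 rad/s^2


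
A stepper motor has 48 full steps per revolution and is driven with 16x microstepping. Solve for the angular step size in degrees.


step = 360/(48*16) = 360/768 = 0.4688

0.4688 degrees


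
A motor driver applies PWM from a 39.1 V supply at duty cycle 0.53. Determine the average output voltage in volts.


V_avg = V_supply * D = 39.1*0.53 = 20.7230

20.7230 V


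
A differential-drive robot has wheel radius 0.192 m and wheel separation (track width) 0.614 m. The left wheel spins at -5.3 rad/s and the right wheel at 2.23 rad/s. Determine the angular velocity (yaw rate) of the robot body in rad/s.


omega = r*(wR - wL)/L = 0.192*(2.23 - (-5.3))/0.614 = 2.3547

2.3547 rad/s


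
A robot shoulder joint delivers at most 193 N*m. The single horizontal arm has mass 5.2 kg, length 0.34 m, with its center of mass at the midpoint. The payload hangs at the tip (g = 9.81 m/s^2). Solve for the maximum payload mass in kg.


tau_arm = m_arm*g*(L/2) = 5.2*9.81*0.34/2 = 8.6720 N*m
tau_payload = tau_max - tau_arm = 193 - 8.6720 = 184.3280
m_payload = tau_payload / (g*L) = 184.3280 / (9.81*0.34) = 55.2641

55.2641 kg


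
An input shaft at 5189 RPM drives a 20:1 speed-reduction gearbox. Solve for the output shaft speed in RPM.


omega_out = omega_in / N = 5189 / 20 = 259.4500

259.4500 RPM


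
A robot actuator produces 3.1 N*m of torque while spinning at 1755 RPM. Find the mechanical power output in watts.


omega = 1755 * 2*pi/60 = 183.783170 rad/s
P = tau * omega = 3.1 * 183.783170 = 569.7278

569.7278 W


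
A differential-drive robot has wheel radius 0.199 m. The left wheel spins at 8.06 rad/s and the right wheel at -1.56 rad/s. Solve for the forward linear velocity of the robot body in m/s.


v = r*(wR + wL)/2 = 0.199*(-1.56 + 8.06)/2 = 0.6468

0.6468 m/s


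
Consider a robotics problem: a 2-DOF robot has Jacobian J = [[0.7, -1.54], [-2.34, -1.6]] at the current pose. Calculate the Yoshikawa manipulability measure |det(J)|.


det(J) = 0.7*-1.6 - (-1.54)*(-2.34) = -4.7236
|det(J)| = 4.7236

4.7236


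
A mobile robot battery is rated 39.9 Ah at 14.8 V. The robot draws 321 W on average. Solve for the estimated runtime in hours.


E = 39.9*14.8 = 590.5200 Wh
t = E/P = 590.5200/321 = 1.8396

1.8396 hours


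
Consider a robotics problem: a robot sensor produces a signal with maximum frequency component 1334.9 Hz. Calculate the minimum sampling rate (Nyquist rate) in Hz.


f_s,min = 2*f_max = 2*1334.9 = 2669.8000

2669.8000 Hz


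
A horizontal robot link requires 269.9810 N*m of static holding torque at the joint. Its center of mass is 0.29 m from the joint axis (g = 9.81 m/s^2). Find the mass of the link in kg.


m = tau / (g*L) = 269.9810 / (9.81 * 0.29) = 94.9000

94.9000 kg


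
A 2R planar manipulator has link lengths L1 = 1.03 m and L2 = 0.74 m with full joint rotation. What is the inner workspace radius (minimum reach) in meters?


r_min = |L1 - L2| = |1.03 - 0.74| = 0.2900

0.2900 m


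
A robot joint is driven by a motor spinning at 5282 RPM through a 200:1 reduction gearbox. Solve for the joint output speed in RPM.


omega_joint = omega_motor / N = 5282 / 200 = 26.4100

26.4100 RPM


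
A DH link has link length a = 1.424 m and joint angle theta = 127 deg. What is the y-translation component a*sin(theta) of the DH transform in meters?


a*sin(theta) = 1.424*sin(127 deg) = 1.1373

1.1373 m


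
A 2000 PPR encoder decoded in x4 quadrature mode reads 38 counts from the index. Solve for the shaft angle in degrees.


angle = counts * 360 / (PPR*4) = 38 * 360 / 8000 = 1.7100

1.7100 degrees


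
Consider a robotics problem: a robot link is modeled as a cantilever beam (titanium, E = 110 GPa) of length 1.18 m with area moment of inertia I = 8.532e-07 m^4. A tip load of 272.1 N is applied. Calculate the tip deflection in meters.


delta = F*L^3/(3*E*I) = 272.1*1.18^3/(3*1.100e+11*8.532e-07)
      = 447.0690072/281556 = 0.0016

0.0016 m


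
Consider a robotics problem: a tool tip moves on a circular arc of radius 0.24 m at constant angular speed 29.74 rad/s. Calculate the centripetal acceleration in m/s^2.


a_c = omega^2 * r = 29.74^2 * 0.24 = 212.2722

212.2722 m/s^2


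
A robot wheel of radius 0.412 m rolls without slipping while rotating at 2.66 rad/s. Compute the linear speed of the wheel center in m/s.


v = omega * r = 2.66 * 0.412 = 1.0959

1.0959 m/s


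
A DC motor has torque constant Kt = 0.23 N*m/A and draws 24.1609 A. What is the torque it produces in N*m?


tau = Kt * I = 0.23*24.1609 = 5.5570

5.5570 N*m


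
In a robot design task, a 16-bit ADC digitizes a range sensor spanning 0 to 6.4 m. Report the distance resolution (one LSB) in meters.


res = range / 2^n = 6.4/2^16 = 6.4/65536 = 9.7656e-05

9.7656e-05 m


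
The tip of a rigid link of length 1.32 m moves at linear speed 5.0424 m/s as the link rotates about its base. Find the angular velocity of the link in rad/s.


omega = v / L = 5.0424 / 1.32 = 3.8200

3.8200 rad/s


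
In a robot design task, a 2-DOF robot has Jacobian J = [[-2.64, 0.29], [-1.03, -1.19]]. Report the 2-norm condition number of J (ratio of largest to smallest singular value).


JJ^T eigenvalues: trace(JJ^T) = 9.5307, det(JJ^T) = det(J)^2 = 11.83566409
s_max^2 = (9.5307 + sqrt(43.49158613))/2 = 8.06275755
s_min^2 = (9.5307 - sqrt(43.49158613))/2 = 1.46794245
kappa = s_max/s_min = sqrt(8.06275755/1.46794245) = 2.3436

2.3436


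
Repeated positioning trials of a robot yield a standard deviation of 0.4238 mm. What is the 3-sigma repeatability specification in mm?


repeatability = 3*sigma = 3*0.4238 = 1.2714

1.2714 mm


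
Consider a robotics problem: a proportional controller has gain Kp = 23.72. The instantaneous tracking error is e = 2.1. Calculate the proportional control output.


u_P = Kp * e = 23.72 * 2.1 = 49.8120

49.8120


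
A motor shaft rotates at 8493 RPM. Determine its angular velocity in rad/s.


omega = 8493 * 2*pi/60 = 889.3849

889.3849 rad/s


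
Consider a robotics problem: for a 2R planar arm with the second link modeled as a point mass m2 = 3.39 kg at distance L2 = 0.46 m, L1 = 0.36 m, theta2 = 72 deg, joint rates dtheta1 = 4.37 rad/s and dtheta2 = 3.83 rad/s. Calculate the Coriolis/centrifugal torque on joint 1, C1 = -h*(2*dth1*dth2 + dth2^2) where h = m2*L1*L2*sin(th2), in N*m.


h = m2*L1*L2*sin(th2) = 3.39*0.36*0.46*sin(72 deg) = 0.533908
C1 = -h*(2*4.37*3.83 + 3.83^2) = -0.533908*48.1431 = -25.7040

-25.7040 N*m


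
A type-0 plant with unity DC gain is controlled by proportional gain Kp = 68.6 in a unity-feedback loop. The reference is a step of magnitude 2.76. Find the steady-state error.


e_ss = R/(1 + Kp) = 2.76/(1 + 68.6) = 2.76/69.6000 = 0.0397

0.0397


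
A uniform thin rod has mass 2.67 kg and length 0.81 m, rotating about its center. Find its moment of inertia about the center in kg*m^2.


I = (1/12)*m*L^2 = (1/12)*2.67*0.81^2 = 0.1460

0.1460 kg*m^2


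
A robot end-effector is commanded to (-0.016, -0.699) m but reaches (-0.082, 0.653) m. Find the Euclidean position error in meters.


dx = -0.082 - (-0.016) = -0.0660, dy = 0.653 - (-0.699) = 1.3520
err = sqrt(0.004356 + 1.827904) = 1.3536

1.3536 m


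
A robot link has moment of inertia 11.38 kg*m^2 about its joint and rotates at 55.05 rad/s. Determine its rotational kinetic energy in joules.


KE = (1/2)*I*omega^2 = 0.5*11.38*55.05^2 = 17243.5592

17243.5592 J


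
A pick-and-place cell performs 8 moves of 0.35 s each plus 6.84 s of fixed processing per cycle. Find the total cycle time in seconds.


T = 8*0.35 + 6.84 = 9.6400

9.6400 s


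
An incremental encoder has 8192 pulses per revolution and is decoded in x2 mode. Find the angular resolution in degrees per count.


resolution = 360 / (PPR * 2) = 360 / 16384 = 0.0220

0.0220 degrees


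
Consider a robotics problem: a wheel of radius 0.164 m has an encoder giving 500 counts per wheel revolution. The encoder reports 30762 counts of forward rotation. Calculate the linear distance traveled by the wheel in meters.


revs = 30762/500 = 61.524000
d = revs * 2*pi*r = 61.524000 * 2*pi*0.164 = 63.3969

63.3969 m


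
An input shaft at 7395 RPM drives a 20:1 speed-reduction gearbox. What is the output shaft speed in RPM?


omega_out = omega_in / N = 7395 / 20 = 369.7500

369.7500 RPM


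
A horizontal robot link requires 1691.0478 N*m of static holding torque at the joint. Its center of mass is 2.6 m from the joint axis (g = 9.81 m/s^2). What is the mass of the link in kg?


m = tau / (g*L) = 1691.0478 / (9.81 * 2.6) = 66.3000

66.3000 kg


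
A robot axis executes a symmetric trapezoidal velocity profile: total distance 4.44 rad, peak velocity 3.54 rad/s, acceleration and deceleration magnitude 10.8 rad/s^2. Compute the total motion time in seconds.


t_acc = v/a = 3.54/10.8 = 0.327778 s
d_acc = v^2/(2a) = 0.580167 rad (each ramp)
d_cruise = 4.44 - 2*0.580167 = 3.279666 rad
t_cruise = 3.279666/3.54 = 0.926459 s
t_total = 2*0.327778 + 0.926459 = 1.5820

1.5820 s


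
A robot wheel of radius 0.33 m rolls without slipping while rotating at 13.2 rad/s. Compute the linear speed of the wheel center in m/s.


v = omega * r = 13.2 * 0.33 = 4.3560

4.3560 m/s


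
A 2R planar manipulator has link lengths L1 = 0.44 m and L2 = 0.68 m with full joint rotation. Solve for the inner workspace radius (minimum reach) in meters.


r_min = |L1 - L2| = |0.44 - 0.68| = 0.2400

0.2400 m


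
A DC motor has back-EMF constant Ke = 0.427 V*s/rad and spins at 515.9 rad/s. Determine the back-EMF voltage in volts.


V_emf = Ke * omega = 0.427*515.9 = 220.2893

220.2893 V


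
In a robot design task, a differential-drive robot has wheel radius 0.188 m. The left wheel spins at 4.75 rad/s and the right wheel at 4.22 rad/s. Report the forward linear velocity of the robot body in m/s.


v = r*(wR + wL)/2 = 0.188*(4.22 + 4.75)/2 = 0.8432

0.8432 m/s


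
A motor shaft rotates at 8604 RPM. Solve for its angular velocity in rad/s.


omega = 8604 * 2*pi/60 = 901.0088

901.0088 rad/s


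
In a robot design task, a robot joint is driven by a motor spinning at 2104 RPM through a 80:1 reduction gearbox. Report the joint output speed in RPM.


omega_joint = omega_motor / N = 2104 / 80 = 26.3000

26.3000 RPM


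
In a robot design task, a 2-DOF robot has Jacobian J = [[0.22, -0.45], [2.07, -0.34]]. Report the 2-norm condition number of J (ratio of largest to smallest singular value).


JJ^T eigenvalues: trace(JJ^T) = 4.6514, det(JJ^T) = det(J)^2 = 0.73393489
s_max^2 = (4.6514 + sqrt(18.69978240))/2 = 4.48786225
s_min^2 = (4.6514 - sqrt(18.69978240))/2 = 0.16353775
kappa = s_max/s_min = sqrt(4.48786225/0.16353775) = 5.2385

5.2385


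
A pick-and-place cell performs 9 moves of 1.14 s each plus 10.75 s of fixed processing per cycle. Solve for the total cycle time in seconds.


T = 9*1.14 + 10.75 = 21.0100

21.0100 s


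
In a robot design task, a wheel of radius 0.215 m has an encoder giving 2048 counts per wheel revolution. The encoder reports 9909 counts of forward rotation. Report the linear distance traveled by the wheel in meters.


revs = 9909/2048 = 4.838379
d = revs * 2*pi*r = 4.838379 * 2*pi*0.215 = 6.5361

6.5361 m


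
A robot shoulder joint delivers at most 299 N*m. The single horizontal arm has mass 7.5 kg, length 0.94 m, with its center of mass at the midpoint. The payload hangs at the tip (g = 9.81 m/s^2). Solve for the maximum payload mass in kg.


tau_arm = m_arm*g*(L/2) = 7.5*9.81*0.94/2 = 34.5802 N*m
tau_payload = tau_max - tau_arm = 299 - 34.5802 = 264.4198
m_payload = tau_payload / (g*L) = 264.4198 / (9.81*0.94) = 28.6746

28.6746 kg


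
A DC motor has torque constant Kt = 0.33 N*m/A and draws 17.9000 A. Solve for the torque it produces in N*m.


tau = Kt * I = 0.33*17.9000 = 5.9070

5.9070 N*m


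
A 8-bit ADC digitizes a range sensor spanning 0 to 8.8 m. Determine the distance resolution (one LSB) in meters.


res = range / 2^n = 8.8/2^8 = 8.8/256 = 0.0344

0.0344 m


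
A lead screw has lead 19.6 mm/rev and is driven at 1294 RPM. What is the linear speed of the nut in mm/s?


v = lead * (RPM/60) = 19.6*1294/60 = 422.7067

422.7067 mm/s


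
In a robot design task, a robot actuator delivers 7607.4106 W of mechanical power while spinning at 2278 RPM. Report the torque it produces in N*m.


omega = 2278 * 2*pi/60 = 238.551602 rad/s
tau = P / omega = 7607.4106 / 238.551602 = 31.8900

31.8900 N*m


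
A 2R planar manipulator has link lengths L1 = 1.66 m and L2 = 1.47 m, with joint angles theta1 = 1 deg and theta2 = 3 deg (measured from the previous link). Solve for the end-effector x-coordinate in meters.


x = L1*cos(th1) + L2*cos(th1+th2) = 1.66*cos(1 deg) + 1.47*cos(4 deg) = 3.1262

3.1262 m


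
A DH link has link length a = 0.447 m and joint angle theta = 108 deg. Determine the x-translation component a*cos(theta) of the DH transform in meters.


a*cos(theta) = 0.447*cos(108 deg) = -0.1381

-0.1381 m


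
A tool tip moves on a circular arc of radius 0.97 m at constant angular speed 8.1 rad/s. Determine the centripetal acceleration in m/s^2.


a_c = omega^2 * r = 8.1^2 * 0.97 = 63.6417

63.6417 m/s^2


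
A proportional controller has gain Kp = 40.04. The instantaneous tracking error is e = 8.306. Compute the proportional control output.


u_P = Kp * e = 40.04 * 8.306 = 332.5722

332.5722


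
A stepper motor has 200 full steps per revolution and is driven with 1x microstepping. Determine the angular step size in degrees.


step = 360/(200*1) = 360/200 = 1.8000

1.8000 degrees


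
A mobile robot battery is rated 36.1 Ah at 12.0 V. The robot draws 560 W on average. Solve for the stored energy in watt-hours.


E = capacity * V = 36.1*12.0 = 433.2000

433.2000 Wh


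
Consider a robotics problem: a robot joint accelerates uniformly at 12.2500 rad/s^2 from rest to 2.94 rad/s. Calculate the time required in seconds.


t = delta_omega / alpha = 2.94 / 12.2500 = 0.2400

0.2400 s


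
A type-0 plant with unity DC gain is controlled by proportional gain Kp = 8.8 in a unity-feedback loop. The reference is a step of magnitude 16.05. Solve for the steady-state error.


e_ss = R/(1 + Kp) = 16.05/(1 + 8.8) = 16.05/9.8000 = 1.6378

1.6378


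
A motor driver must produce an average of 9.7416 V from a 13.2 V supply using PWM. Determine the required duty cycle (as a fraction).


D = V_avg/V_supply = 9.7416/13.2 = 0.7380

0.7380


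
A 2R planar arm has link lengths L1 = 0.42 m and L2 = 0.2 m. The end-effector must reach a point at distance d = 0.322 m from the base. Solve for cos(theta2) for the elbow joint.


cos(th2) = (d^2 - L1^2 - L2^2)/(2*L1*L2) = (0.322^2 - 0.42^2 - 0.2^2)/(2*0.42*0.2) = -0.6709

-0.6709


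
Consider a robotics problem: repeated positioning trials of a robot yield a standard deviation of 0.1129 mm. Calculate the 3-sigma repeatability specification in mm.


repeatability = 3*sigma = 3*0.1129 = 0.3387

0.3387 mm


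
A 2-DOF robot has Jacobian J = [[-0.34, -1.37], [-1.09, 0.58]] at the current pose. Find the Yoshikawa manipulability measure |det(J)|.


det(J) = -0.34*0.58 - (-1.37)*(-1.09) = -1.6905
|det(J)| = 1.6905

1.6905


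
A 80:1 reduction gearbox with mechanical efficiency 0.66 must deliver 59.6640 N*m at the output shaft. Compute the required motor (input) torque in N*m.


tau_in = tau_out / (N * eta) = 59.6640 / (80 * 0.66) = 1.1300

1.1300 N*m


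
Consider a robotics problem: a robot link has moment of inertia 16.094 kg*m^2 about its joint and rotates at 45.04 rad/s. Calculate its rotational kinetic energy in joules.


KE = (1/2)*I*omega^2 = 0.5*16.094*45.04^2 = 16324.1571

16324.1571 J


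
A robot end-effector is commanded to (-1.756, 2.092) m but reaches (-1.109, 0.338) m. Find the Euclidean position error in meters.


dx = -1.109 - (-1.756) = 0.6470, dy = 0.338 - (2.092) = -1.7540
err = sqrt(0.418609 + 3.076516) = 1.8695

1.8695 m


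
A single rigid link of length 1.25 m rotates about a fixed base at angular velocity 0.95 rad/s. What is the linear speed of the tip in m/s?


v = L*omega = 1.25 * 0.95 = 1.1875

1.1875 m/s


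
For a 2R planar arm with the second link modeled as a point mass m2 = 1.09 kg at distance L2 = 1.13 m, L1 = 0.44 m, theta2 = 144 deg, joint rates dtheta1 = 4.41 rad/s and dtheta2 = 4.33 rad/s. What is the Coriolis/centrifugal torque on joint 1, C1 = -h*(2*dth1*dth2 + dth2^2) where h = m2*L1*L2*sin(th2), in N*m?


h = m2*L1*L2*sin(th2) = 1.09*0.44*1.13*sin(144 deg) = 0.318549
C1 = -h*(2*4.41*4.33 + 4.33^2) = -0.318549*56.9395 = -18.1380

-18.1380 N*m


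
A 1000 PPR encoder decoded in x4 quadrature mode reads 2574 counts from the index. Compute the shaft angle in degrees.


angle = counts * 360 / (PPR*4) = 2574 * 360 / 4000 = 231.6600

231.6600 degrees


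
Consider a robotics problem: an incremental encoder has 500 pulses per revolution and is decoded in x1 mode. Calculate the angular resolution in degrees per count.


resolution = 360 / (PPR * 1) = 360 / 500 = 0.7200

0.7200 degrees


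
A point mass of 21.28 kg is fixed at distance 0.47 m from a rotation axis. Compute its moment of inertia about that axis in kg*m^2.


I = m*r^2 = 21.28*0.47^2 = 4.7008

4.7008 kg*m^2


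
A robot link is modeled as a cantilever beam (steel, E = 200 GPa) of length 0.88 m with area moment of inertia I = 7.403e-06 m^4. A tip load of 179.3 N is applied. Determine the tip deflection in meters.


delta = F*L^3/(3*E*I) = 179.3*0.88^3/(3*2.000e+11*7.403e-06)
      = 122.1879296/4441800 = 2.7509e-05

2.7509e-05 m


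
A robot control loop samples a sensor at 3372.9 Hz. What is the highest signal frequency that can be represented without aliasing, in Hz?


f_max = f_s/2 = 3372.9/2 = 1686.4500

1686.4500 Hz


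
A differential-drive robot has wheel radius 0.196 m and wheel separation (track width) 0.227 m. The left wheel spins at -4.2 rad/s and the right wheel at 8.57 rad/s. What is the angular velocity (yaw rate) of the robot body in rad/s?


omega = r*(wR - wL)/L = 0.196*(8.57 - (-4.2))/0.227 = 11.0261

11.0261 rad/s


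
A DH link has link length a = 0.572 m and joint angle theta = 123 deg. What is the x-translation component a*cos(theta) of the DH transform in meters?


a*cos(theta) = 0.572*cos(123 deg) = -0.3115

-0.3115 m


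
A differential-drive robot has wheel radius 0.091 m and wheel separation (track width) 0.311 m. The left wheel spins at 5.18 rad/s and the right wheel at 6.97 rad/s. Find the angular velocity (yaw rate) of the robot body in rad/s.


omega = r*(wR - wL)/L = 0.091*(6.97 - (5.18))/0.311 = 0.5238

0.5238 rad/s


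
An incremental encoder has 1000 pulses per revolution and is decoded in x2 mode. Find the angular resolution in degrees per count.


resolution = 360 / (PPR * 2) = 360 / 2000 = 0.1800

0.1800 degrees


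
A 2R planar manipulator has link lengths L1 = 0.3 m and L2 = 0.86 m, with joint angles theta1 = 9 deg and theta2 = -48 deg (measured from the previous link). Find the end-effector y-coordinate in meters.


y = L1*sin(th1) + L2*sin(th1+th2) = 0.3*sin(9 deg) + 0.86*sin(-39 deg) = -0.4943

-0.4943 m


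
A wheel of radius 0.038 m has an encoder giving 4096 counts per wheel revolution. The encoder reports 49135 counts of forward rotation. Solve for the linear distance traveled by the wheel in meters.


revs = 49135/4096 = 11.995850
d = revs * 2*pi*r = 11.995850 * 2*pi*0.038 = 2.8641

2.8641 m


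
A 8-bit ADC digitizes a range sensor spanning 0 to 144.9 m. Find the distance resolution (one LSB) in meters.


res = range / 2^n = 144.9/2^8 = 144.9/256 = 0.5660

0.5660 m


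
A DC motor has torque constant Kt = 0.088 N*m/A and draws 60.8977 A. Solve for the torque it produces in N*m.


tau = Kt * I = 0.088*60.8977 = 5.3590

5.3590 N*m


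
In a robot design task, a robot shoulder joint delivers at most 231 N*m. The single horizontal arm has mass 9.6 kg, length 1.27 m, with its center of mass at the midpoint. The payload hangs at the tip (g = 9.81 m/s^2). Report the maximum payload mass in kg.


tau_arm = m_arm*g*(L/2) = 9.6*9.81*1.27/2 = 59.8018 N*m
tau_payload = tau_max - tau_arm = 231 - 59.8018 = 171.1982
m_payload = tau_payload / (g*L) = 171.1982 / (9.81*1.27) = 13.7413

13.7413 kg


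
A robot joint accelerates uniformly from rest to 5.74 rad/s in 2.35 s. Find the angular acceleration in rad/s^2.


alpha = delta_omega / t = 5.74 / 2.35 = 2.4426

2.4426 rad/s^2


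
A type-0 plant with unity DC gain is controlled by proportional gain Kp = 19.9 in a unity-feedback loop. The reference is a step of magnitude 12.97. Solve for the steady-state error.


e_ss = R/(1 + Kp) = 12.97/(1 + 19.9) = 12.97/20.9000 = 0.6206

0.6206


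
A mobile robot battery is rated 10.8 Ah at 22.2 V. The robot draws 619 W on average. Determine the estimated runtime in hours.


E = 10.8*22.2 = 239.7600 Wh
t = E/P = 239.7600/619 = 0.3873

0.3873 hours


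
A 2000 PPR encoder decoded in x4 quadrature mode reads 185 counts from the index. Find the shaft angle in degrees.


angle = counts * 360 / (PPR*4) = 185 * 360 / 8000 = 8.3250

8.3250 degrees


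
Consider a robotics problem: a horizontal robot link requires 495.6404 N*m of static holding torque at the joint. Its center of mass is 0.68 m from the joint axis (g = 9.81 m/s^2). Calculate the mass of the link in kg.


m = tau / (g*L) = 495.6404 / (9.81 * 0.68) = 74.3000

74.3000 kg


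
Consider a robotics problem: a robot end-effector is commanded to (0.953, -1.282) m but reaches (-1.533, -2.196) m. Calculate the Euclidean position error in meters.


dx = -1.533 - (0.953) = -2.4860, dy = -2.196 - (-1.282) = -0.9140
err = sqrt(6.180196 + 0.835396) = 2.6487

2.6487 m


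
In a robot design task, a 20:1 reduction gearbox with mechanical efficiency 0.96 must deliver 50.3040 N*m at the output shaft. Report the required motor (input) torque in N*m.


tau_in = tau_out / (N * eta) = 50.3040 / (20 * 0.96) = 2.6200

2.6200 N*m


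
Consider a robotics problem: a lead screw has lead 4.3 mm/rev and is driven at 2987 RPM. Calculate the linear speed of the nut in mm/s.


v = lead * (RPM/60) = 4.3*2987/60 = 214.0683

214.0683 mm/s


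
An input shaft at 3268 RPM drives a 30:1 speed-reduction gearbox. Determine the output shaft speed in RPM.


omega_out = omega_in / N = 3268 / 30 = 108.9333

108.9333 RPM


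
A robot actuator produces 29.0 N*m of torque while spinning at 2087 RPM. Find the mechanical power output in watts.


omega = 2087 * 2*pi/60 = 218.550129 rad/s
P = tau * omega = 29.0 * 218.550129 = 6337.9537

6337.9537 W


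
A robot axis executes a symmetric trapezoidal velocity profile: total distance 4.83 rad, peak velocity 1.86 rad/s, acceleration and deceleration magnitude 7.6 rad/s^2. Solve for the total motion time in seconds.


t_acc = v/a = 1.86/7.6 = 0.244737 s
d_acc = v^2/(2a) = 0.227605 rad (each ramp)
d_cruise = 4.83 - 2*0.227605 = 4.374790 rad
t_cruise = 4.374790/1.86 = 2.352038 s
t_total = 2*0.244737 + 2.352038 = 2.8415

2.8415 s


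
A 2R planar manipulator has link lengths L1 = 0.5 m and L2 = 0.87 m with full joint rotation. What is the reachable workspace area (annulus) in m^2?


r_max = L1 + L2 = 1.3700, r_min = |L1 - L2| = 0.3700
A = pi*(r_max^2 - r_min^2) = pi*(1.8769 - 0.1369) = 5.4664

5.4664 m^2


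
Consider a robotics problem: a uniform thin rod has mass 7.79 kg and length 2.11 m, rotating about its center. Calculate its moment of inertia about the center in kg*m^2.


I = (1/12)*m*L^2 = (1/12)*7.79*2.11^2 = 2.8902

2.8902 kg*m^2


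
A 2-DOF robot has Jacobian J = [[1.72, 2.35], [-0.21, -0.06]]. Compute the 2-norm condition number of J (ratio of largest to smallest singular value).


JJ^T eigenvalues: trace(JJ^T) = 8.5286, det(JJ^T) = det(J)^2 = 0.15233409
s_max^2 = (8.5286 + sqrt(72.12768160))/2 = 8.51070088
s_min^2 = (8.5286 - sqrt(72.12768160))/2 = 0.01789912
kappa = s_max/s_min = sqrt(8.51070088/0.01789912) = 21.8055

21.8055


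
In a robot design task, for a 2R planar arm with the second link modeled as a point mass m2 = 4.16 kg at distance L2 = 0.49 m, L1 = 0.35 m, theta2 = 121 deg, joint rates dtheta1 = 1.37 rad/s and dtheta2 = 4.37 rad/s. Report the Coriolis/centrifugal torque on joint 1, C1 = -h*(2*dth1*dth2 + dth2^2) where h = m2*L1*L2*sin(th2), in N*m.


h = m2*L1*L2*sin(th2) = 4.16*0.35*0.49*sin(121 deg) = 0.611537
C1 = -h*(2*1.37*4.37 + 4.37^2) = -0.611537*31.0707 = -19.0009

-19.0009 N*m


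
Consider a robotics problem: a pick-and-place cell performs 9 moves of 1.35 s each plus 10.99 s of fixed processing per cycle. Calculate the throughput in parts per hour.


T_cycle = 9*1.35 + 10.99 = 23.1400 s
rate = 3600/T = 155.5748

155.5748 parts/hour


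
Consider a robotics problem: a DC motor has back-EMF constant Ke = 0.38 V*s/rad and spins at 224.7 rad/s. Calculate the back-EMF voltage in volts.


V_emf = Ke * omega = 0.38*224.7 = 85.3860

85.3860 V


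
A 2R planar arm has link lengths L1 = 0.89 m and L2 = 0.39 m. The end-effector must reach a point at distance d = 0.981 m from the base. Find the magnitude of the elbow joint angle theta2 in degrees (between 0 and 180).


cos(th2) = (d^2 - L1^2 - L2^2)/(2*L1*L2) = (0.981^2 - 0.89^2 - 0.39^2)/(2*0.89*0.39) = 0.02616105
th2 = acos(0.02616105) = 88.5009 deg

88.5009 degrees


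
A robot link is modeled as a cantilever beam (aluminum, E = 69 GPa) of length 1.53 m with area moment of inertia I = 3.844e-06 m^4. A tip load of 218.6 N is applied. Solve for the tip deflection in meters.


delta = F*L^3/(3*E*I) = 218.6*1.53^3/(3*6.900e+10*3.844e-06)
      = 782.9327322/795708 = 9.8394e-04

9.8394e-04 m


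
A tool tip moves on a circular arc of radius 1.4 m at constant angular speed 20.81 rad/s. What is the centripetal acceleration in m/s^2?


a_c = omega^2 * r = 20.81^2 * 1.4 = 606.2785

606.2785 m/s^2
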